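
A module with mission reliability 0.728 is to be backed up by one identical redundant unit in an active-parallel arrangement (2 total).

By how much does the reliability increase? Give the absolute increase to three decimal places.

R_before = 0.728
R_after = 1 − (1 − 0.728)^2 = 0.926
ΔR = 0.926 − 0.728 = 0.198

0.198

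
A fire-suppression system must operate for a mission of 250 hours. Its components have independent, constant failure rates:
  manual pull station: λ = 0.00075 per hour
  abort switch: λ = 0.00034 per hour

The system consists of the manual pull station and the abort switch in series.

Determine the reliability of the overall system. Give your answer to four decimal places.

0.7615

R(manual pull station) = exp(−0.00075 × 250) = 0.829029
R(abort switch) = exp(−0.00034 × 250) = 0.918512
Series (manual pull station and abort switch): 0.829029 × 0.918512 = 0.7615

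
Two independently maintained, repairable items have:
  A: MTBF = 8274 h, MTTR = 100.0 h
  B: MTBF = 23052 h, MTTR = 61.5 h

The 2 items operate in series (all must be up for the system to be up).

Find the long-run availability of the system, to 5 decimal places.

0.98543

A(A) = MTBF/(MTBF+MTTR) = 8274/(8274+100.0) = 0.988058
A(B) = MTBF/(MTBF+MTTR) = 23052/(23052+61.5) = 0.997339
Series availability: 0.988058 × 0.997339 = 0.98543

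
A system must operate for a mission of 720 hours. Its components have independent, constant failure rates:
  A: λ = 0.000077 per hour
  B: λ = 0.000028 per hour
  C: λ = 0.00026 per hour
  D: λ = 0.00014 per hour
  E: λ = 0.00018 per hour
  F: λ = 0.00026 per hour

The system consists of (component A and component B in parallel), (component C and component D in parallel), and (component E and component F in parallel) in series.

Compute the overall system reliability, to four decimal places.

0.9622

R(A) = exp(−0.000077 × 720) = 0.946069
R(B) = exp(−0.000028 × 720) = 0.980042
R(C) = exp(−0.00026 × 720) = 0.829278
R(D) = exp(−0.00014 × 720) = 0.904114
R(E) = exp(−0.00018 × 720) = 0.878447
R(F) = exp(−0.00026 × 720) = 0.829278
Parallel (A and B): 1 − (1 − 0.946069)(1 − 0.980042) = 0.998924
Parallel (C and D): 1 − (1 − 0.829278)(1 − 0.904114) = 0.983630
Parallel (E and F): 1 − (1 − 0.878447)(1 − 0.829278) = 0.979248
Series ([0.998924], [0.983630], and [0.979248]): 0.998924 × 0.983630 × 0.979248 = 0.9622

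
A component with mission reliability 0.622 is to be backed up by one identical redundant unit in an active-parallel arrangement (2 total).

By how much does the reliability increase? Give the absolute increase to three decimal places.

R_before = 0.622
R_after = 1 − (1 − 0.622)^2 = 0.857
ΔR = 0.857 − 0.622 = 0.235

0.235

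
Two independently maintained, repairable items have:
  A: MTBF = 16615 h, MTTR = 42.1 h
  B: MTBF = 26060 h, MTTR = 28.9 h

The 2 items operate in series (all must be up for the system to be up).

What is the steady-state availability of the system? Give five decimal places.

A(A) = MTBF/(MTBF+MTTR) = 16615/(16615+42.1) = 0.997473
A(B) = MTBF/(MTBF+MTTR) = 26060/(26060+28.9) = 0.998892
Series availability: 0.997473 × 0.998892 = 0.99637

0.99637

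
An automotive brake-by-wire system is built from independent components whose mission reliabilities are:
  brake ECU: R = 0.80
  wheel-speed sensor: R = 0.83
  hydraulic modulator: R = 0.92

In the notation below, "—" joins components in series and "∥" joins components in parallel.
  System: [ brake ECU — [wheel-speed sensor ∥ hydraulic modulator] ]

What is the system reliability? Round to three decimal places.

Parallel (wheel-speed sensor and hydraulic modulator): 1 − (1 − 0.83000)(1 − 0.92000) = 0.98640
Series (brake ECU and [0.98640]): 0.80000 × 0.98640 = 0.789

0.789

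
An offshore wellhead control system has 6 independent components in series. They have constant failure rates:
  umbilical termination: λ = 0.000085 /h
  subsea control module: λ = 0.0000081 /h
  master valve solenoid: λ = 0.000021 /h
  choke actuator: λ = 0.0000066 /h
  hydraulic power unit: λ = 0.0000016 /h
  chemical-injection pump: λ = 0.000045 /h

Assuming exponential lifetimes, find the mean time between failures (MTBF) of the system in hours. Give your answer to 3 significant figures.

Series of exponential components: λ_sys = Σ λ_i
λ_sys = 0.000085 + 0.0000081 + 0.000021 + 0.0000066 + 0.0000016 + 0.000045 = 1.6730e-04 /h
MTBF = 1 / λ_sys = 5980 h

5980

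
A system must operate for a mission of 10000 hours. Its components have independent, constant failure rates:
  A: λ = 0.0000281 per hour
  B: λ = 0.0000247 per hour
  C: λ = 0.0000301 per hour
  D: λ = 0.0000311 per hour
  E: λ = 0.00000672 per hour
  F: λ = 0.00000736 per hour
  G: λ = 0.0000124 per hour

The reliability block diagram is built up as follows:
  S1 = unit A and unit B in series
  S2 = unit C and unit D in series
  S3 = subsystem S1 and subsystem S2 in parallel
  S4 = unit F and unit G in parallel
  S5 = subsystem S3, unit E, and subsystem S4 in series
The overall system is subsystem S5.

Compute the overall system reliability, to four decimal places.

0.7532

R(A) = exp(−0.0000281 × 10000) = 0.755028
R(B) = exp(−0.0000247 × 10000) = 0.781141
R(C) = exp(−0.0000301 × 10000) = 0.740078
R(D) = exp(−0.0000311 × 10000) = 0.732714
R(E) = exp(−0.00000672 × 10000) = 0.935008
R(F) = exp(−0.00000736 × 10000) = 0.929043
R(G) = exp(−0.0000124 × 10000) = 0.883380
Series (A and B): 0.755028 × 0.781141 = 0.589783
Series (C and D): 0.740078 × 0.732714 = 0.542266
Parallel ([0.589783] and [0.542266]): 1 − (1 − 0.589783)(1 − 0.542266) = 0.812230
Parallel (F and G): 1 − (1 − 0.929043)(1 − 0.883380) = 0.991725
Series ([0.812230], E, and [0.991725]): 0.812230 × 0.935008 × 0.991725 = 0.7532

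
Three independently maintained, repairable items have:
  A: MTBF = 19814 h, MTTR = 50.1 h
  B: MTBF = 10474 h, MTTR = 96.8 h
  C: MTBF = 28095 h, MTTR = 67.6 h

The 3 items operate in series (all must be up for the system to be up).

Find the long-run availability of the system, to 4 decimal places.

A(A) = MTBF/(MTBF+MTTR) = 19814/(19814+50.1) = 0.997478
A(B) = MTBF/(MTBF+MTTR) = 10474/(10474+96.8) = 0.990843
A(C) = MTBF/(MTBF+MTTR) = 28095/(28095+67.6) = 0.997600
Series availability: 0.997478 × 0.990843 × 0.997600 = 0.9860

0.9860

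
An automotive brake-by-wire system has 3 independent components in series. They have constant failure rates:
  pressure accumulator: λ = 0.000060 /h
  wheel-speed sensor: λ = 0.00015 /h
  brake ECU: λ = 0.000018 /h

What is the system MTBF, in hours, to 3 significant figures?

4390

Series of exponential components: λ_sys = Σ λ_i
λ_sys = 0.000060 + 0.00015 + 0.000018 = 2.2800e-04 /h
MTBF = 1 / λ_sys = 4390 h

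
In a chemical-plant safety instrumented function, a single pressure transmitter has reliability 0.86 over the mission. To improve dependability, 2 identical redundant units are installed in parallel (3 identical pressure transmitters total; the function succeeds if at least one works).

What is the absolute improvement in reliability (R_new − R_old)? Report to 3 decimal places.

R_before = 0.86
R_after = 1 − (1 − 0.86)^3 = 0.997
ΔR = 0.997 − 0.86 = 0.137

0.137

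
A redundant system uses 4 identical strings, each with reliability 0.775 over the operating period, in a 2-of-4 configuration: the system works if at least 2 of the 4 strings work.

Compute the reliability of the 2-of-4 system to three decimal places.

R = Σ_{i=2}^{4} C(4,i) p^i (1−p)^{4−i} with p = 0.775
C(4,2)·0.775^2·0.225^2 = 0.18244
C(4,3)·0.775^3·0.225^1 = 0.41894
C(4,4)·0.775^4·0.225^0 = 0.36075
Sum = 0.962

0.962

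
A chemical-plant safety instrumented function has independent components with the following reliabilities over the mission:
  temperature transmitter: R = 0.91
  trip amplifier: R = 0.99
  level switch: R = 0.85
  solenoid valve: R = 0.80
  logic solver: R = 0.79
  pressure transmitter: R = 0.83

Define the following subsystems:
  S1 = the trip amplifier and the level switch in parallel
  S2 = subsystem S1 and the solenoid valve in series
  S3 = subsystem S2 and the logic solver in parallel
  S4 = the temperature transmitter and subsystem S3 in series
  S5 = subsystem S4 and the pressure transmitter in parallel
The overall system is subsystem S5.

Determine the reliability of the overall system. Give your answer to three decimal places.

0.978

Parallel (trip amplifier and level switch): 1 − (1 − 0.99000)(1 − 0.85000) = 0.99850
Series ([0.99850] and solenoid valve): 0.99850 × 0.80000 = 0.79880
Parallel ([0.79880] and logic solver): 1 − (1 − 0.79880)(1 − 0.79000) = 0.95775
Series (temperature transmitter and [0.95775]): 0.91000 × 0.95775 = 0.87155
Parallel ([0.87155] and pressure transmitter): 1 − (1 − 0.87155)(1 − 0.83000) = 0.978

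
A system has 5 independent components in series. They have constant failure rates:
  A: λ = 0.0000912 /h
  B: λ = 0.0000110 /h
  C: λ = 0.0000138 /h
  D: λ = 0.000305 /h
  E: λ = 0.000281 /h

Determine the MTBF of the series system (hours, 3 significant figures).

Series of exponential components: λ_sys = Σ λ_i
λ_sys = 0.0000912 + 0.0000110 + 0.0000138 + 0.000305 + 0.000281 = 7.0200e-04 /h
MTBF = 1 / λ_sys = 1420 h

1420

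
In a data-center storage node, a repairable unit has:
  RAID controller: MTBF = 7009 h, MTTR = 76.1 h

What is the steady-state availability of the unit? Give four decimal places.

0.9893

A(RAID controller) = MTBF/(MTBF+MTTR) = 7009/(7009+76.1) = 0.9893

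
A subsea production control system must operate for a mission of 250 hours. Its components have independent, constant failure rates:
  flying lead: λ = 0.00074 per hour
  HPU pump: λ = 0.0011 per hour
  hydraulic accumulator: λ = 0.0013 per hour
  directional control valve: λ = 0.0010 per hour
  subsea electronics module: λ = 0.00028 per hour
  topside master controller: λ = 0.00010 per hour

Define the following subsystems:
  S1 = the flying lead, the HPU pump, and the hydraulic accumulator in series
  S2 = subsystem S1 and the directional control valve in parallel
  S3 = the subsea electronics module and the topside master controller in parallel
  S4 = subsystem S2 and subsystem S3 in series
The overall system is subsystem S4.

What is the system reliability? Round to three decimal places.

R(flying lead) = exp(−0.00074 × 250) = 0.83110
R(HPU pump) = exp(−0.0011 × 250) = 0.75957
R(hydraulic accumulator) = exp(−0.0013 × 250) = 0.72253
R(directional control valve) = exp(−0.0010 × 250) = 0.77880
R(subsea electronics module) = exp(−0.00028 × 250) = 0.93239
R(topside master controller) = exp(−0.00010 × 250) = 0.97531
Series (flying lead, HPU pump, and hydraulic accumulator): 0.83110 × 0.75957 × 0.72253 = 0.45612
Parallel ([0.45612] and directional control valve): 1 − (1 − 0.45612)(1 − 0.77880) = 0.87969
Parallel (subsea electronics module and topside master controller): 1 − (1 − 0.93239)(1 − 0.97531) = 0.99833
Series ([0.87969] and [0.99833]): 0.87969 × 0.99833 = 0.878

0.878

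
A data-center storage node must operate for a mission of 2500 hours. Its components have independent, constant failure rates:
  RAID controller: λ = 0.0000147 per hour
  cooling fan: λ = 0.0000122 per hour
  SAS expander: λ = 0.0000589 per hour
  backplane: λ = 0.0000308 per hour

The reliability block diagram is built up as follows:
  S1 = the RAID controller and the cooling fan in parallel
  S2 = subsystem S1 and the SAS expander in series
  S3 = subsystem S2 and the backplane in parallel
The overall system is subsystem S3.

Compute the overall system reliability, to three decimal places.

R(RAID controller) = exp(−0.0000147 × 2500) = 0.96392
R(cooling fan) = exp(−0.0000122 × 2500) = 0.96996
R(SAS expander) = exp(−0.0000589 × 2500) = 0.86308
R(backplane) = exp(−0.0000308 × 2500) = 0.92589
Parallel (RAID controller and cooling fan): 1 − (1 − 0.96392)(1 − 0.96996) = 0.99892
Series ([0.99892] and SAS expander): 0.99892 × 0.86308 = 0.86215
Parallel ([0.86215] and backplane): 1 − (1 − 0.86215)(1 − 0.92589) = 0.990

0.990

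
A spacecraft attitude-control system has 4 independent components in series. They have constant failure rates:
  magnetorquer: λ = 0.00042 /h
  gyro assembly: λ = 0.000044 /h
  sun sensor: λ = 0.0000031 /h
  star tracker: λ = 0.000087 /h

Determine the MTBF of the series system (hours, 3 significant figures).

1800

Series of exponential components: λ_sys = Σ λ_i
λ_sys = 0.00042 + 0.000044 + 0.0000031 + 0.000087 = 5.5410e-04 /h
MTBF = 1 / λ_sys = 1800 h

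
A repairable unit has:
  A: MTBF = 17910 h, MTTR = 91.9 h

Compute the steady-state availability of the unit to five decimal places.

0.99489

A(A) = MTBF/(MTBF+MTTR) = 17910/(17910+91.9) = 0.99489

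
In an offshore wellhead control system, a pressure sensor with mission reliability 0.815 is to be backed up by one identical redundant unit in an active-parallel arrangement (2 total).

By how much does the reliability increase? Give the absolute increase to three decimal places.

R_before = 0.815
R_after = 1 − (1 − 0.815)^2 = 0.966
ΔR = 0.966 − 0.815 = 0.151

0.151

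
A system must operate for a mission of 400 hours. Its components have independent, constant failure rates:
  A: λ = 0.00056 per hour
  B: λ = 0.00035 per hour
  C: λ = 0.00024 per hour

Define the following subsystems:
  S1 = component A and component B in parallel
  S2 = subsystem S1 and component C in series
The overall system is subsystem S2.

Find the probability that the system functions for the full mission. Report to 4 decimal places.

R(A) = exp(−0.00056 × 400) = 0.799315
R(B) = exp(−0.00035 × 400) = 0.869358
R(C) = exp(−0.00024 × 400) = 0.908464
Parallel (A and B): 1 − (1 − 0.799315)(1 − 0.869358) = 0.973782
Series ([0.973782] and C): 0.973782 × 0.908464 = 0.8846

0.8846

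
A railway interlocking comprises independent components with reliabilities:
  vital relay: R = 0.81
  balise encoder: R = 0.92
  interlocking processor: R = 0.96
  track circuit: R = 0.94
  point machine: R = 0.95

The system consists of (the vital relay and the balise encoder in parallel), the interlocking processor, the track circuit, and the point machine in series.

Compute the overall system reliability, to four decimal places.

0.8442

Parallel (vital relay and balise encoder): 1 − (1 − 0.810000)(1 − 0.920000) = 0.984800
Series ([0.984800], interlocking processor, track circuit, and point machine): 0.984800 × 0.960000 × 0.940000 × 0.950000 = 0.8442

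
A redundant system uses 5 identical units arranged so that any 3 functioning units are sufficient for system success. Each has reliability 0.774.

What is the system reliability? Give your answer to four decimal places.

R = Σ_{i=3}^{5} C(5,i) p^i (1−p)^{5−i} with p = 0.774
C(5,3)·0.774^3·0.226^2 = 0.236832
C(5,4)·0.774^4·0.226^1 = 0.405548
C(5,5)·0.774^5·0.226^0 = 0.277782
Sum = 0.9202

0.9202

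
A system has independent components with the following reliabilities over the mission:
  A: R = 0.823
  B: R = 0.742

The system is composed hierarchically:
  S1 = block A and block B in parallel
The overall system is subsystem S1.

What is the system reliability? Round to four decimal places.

0.9543

Parallel (A and B): 1 − (1 − 0.823000)(1 − 0.742000) = 0.9543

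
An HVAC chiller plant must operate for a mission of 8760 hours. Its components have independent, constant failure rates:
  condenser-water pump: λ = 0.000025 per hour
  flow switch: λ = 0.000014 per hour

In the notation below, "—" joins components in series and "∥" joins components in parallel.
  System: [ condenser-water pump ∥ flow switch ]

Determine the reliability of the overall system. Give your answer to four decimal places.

0.9773

R(condenser-water pump) = exp(−0.000025 × 8760) = 0.803322
R(flow switch) = exp(−0.000014 × 8760) = 0.884582
Parallel (condenser-water pump and flow switch): 1 − (1 − 0.803322)(1 − 0.884582) = 0.9773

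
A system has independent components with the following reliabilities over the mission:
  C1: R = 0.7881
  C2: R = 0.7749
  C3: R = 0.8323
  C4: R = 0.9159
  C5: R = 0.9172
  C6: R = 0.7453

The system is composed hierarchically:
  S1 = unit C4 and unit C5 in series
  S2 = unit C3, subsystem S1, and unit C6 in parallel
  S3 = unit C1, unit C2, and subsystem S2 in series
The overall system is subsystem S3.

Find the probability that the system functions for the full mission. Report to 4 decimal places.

0.6065

Series (C4 and C5): 0.915900 × 0.917200 = 0.840063
Parallel (C3, [0.840063], and C6): 1 − (1 − 0.832300)(1 − 0.840063)(1 − 0.745300) = 0.993169
Series (C1, C2, and [0.993169]): 0.788100 × 0.774900 × 0.993169 = 0.6065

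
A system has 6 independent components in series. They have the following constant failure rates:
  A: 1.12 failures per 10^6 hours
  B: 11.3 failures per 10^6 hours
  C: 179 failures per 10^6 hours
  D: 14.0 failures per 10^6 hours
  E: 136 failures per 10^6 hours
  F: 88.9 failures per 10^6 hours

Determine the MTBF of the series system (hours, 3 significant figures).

Series of exponential components: λ_sys = Σ λ_i
λ_sys = 0.00000112 + 0.0000113 + 0.000179 + 0.0000140 + 0.000136 + 0.0000889 = 4.3032e-04 /h
MTBF = 1 / λ_sys = 2320 h

2320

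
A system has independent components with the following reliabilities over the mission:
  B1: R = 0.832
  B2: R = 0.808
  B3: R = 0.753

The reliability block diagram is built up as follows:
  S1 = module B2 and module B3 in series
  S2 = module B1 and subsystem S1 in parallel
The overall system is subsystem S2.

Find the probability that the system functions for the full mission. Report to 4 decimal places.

Series (B2 and B3): 0.808000 × 0.753000 = 0.608424
Parallel (B1 and [0.608424]): 1 − (1 − 0.832000)(1 − 0.608424) = 0.9342

0.9342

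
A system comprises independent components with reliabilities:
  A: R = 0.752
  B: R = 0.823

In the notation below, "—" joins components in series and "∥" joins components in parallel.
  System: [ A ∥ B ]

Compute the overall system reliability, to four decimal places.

Parallel (A and B): 1 − (1 − 0.752000)(1 − 0.823000) = 0.9561

0.9561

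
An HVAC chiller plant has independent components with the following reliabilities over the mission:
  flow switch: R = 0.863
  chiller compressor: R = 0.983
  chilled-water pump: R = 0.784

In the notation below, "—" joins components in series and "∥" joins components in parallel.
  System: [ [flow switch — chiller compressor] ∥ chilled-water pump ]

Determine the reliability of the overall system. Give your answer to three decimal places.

0.967

Series (flow switch and chiller compressor): 0.86300 × 0.98300 = 0.84833
Parallel ([0.84833] and chilled-water pump): 1 − (1 − 0.84833)(1 − 0.78400) = 0.967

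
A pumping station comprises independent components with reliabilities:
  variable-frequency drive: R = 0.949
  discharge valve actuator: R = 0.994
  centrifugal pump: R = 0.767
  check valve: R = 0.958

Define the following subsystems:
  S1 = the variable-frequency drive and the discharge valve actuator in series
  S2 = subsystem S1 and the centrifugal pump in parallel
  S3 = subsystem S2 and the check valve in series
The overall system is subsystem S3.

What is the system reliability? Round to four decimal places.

0.9453

Series (variable-frequency drive and discharge valve actuator): 0.949000 × 0.994000 = 0.943306
Parallel ([0.943306] and centrifugal pump): 1 − (1 − 0.943306)(1 − 0.767000) = 0.986790
Series ([0.986790] and check valve): 0.986790 × 0.958000 = 0.9453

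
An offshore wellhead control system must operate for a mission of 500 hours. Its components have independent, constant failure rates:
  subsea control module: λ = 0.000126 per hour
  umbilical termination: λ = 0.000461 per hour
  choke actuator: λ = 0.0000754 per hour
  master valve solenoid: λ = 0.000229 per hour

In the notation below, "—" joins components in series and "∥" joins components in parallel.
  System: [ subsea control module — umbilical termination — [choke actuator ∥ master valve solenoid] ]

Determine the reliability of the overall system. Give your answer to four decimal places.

0.7427

R(subsea control module) = exp(−0.000126 × 500) = 0.938943
R(umbilical termination) = exp(−0.000461 × 500) = 0.794136
R(choke actuator) = exp(−0.0000754 × 500) = 0.963002
R(master valve solenoid) = exp(−0.000229 × 500) = 0.891812
Parallel (choke actuator and master valve solenoid): 1 − (1 − 0.963002)(1 − 0.891812) = 0.995997
Series (subsea control module, umbilical termination, and [0.995997]): 0.938943 × 0.794136 × 0.995997 = 0.7427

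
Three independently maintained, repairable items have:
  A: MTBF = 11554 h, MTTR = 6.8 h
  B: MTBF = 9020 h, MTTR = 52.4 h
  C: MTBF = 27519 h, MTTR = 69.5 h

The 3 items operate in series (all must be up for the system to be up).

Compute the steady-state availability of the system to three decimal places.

0.991

A(A) = MTBF/(MTBF+MTTR) = 11554/(11554+6.8) = 0.999412
A(B) = MTBF/(MTBF+MTTR) = 9020/(9020+52.4) = 0.994224
A(C) = MTBF/(MTBF+MTTR) = 27519/(27519+69.5) = 0.997481
Series availability: 0.999412 × 0.994224 × 0.997481 = 0.991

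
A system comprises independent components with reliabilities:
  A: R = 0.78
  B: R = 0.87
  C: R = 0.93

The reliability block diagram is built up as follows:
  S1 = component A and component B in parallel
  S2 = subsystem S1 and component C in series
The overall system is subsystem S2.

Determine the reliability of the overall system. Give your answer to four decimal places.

0.9034

Parallel (A and B): 1 − (1 − 0.780000)(1 − 0.870000) = 0.971400
Series ([0.971400] and C): 0.971400 × 0.930000 = 0.9034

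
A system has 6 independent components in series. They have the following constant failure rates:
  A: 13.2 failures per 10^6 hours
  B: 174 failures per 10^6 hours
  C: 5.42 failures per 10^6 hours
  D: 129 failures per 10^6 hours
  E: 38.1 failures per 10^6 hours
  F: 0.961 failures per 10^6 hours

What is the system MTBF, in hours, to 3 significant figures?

Series of exponential components: λ_sys = Σ λ_i
λ_sys = 0.0000132 + 0.000174 + 0.00000542 + 0.000129 + 0.0000381 + 0.000000961 = 3.6068e-04 /h
MTBF = 1 / λ_sys = 2770 h

2770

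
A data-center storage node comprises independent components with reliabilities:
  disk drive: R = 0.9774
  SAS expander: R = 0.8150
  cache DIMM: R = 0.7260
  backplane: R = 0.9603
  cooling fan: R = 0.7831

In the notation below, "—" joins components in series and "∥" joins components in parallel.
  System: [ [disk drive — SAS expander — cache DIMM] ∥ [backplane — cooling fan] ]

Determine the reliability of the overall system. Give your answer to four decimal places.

0.8954

Series (disk drive, SAS expander, and cache DIMM): 0.977400 × 0.815000 × 0.726000 = 0.578318
Series (backplane and cooling fan): 0.960300 × 0.783100 = 0.752011
Parallel ([0.578318] and [0.752011]): 1 − (1 − 0.578318)(1 − 0.752011) = 0.8954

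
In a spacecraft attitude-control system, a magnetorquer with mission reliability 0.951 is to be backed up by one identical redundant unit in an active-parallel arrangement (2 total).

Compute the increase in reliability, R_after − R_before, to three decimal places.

0.047

R_before = 0.951
R_after = 1 − (1 − 0.951)^2 = 0.998
ΔR = 0.998 − 0.951 = 0.047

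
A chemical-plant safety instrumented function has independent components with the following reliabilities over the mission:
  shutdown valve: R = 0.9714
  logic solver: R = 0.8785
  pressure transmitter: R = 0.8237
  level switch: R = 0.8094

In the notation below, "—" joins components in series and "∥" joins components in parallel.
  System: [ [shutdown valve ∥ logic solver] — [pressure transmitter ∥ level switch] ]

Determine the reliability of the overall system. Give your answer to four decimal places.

0.9630

Parallel (shutdown valve and logic solver): 1 − (1 − 0.971400)(1 − 0.878500) = 0.996525
Parallel (pressure transmitter and level switch): 1 − (1 − 0.823700)(1 − 0.809400) = 0.966397
Series ([0.996525] and [0.966397]): 0.996525 × 0.966397 = 0.9630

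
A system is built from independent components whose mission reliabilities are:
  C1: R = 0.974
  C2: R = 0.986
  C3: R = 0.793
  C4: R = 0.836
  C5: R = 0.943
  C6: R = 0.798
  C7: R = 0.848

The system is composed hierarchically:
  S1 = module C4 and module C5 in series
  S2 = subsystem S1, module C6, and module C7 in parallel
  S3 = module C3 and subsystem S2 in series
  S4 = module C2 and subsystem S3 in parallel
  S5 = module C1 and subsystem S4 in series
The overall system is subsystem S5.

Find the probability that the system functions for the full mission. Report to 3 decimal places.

0.971

Series (C4 and C5): 0.83600 × 0.94300 = 0.78835
Parallel ([0.78835], C6, and C7): 1 − (1 − 0.78835)(1 − 0.79800)(1 − 0.84800) = 0.99350
Series (C3 and [0.99350]): 0.79300 × 0.99350 = 0.78785
Parallel (C2 and [0.78785]): 1 − (1 − 0.98600)(1 − 0.78785) = 0.99703
Series (C1 and [0.99703]): 0.97400 × 0.99703 = 0.971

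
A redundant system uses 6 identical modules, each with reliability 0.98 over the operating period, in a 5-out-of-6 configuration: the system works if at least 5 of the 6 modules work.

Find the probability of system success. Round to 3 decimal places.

R = Σ_{i=5}^{6} C(6,i) p^i (1−p)^{6−i} with p = 0.98
C(6,5)·0.98^5·0.02^1 = 0.10847
C(6,6)·0.98^6·0.02^0 = 0.88584
Sum = 0.994

0.994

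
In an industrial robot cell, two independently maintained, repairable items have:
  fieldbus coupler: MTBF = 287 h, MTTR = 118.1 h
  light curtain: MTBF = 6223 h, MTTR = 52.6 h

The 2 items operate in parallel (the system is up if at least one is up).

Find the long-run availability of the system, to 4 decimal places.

0.9976

A(fieldbus coupler) = MTBF/(MTBF+MTTR) = 287/(287+118.1) = 0.708467
A(light curtain) = MTBF/(MTBF+MTTR) = 6223/(6223+52.6) = 0.991618
Parallel availability: 1 − (1 − 0.708467)(1 − 0.991618) = 0.9976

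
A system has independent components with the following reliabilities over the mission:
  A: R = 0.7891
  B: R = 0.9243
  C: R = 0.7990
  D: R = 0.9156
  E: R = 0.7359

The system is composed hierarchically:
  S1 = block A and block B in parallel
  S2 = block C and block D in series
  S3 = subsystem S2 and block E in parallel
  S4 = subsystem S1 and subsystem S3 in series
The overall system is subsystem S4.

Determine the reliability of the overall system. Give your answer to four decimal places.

0.9143

Parallel (A and B): 1 − (1 − 0.789100)(1 − 0.924300) = 0.984035
Series (C and D): 0.799000 × 0.915600 = 0.731564
Parallel ([0.731564] and E): 1 − (1 − 0.731564)(1 − 0.735900) = 0.929106
Series ([0.984035] and [0.929106]): 0.984035 × 0.929106 = 0.9143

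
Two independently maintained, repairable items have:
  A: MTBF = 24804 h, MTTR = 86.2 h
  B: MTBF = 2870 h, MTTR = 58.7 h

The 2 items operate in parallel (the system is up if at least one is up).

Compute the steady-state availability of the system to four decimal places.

0.9999

A(A) = MTBF/(MTBF+MTTR) = 24804/(24804+86.2) = 0.996537
A(B) = MTBF/(MTBF+MTTR) = 2870/(2870+58.7) = 0.979957
Parallel availability: 1 − (1 − 0.996537)(1 − 0.979957) = 0.9999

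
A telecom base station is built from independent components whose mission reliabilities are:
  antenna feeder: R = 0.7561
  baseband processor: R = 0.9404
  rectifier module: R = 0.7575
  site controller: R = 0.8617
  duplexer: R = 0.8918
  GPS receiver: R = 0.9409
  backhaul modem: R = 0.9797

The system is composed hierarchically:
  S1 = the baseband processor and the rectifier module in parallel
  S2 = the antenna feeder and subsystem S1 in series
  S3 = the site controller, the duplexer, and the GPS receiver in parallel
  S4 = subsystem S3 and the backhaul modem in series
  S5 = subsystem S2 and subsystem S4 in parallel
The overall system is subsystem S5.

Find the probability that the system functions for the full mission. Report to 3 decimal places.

Parallel (baseband processor and rectifier module): 1 − (1 − 0.94040)(1 − 0.75750) = 0.98555
Series (antenna feeder and [0.98555]): 0.75610 × 0.98555 = 0.74517
Parallel (site controller, duplexer, and GPS receiver): 1 − (1 − 0.86170)(1 − 0.89180)(1 − 0.94090) = 0.99912
Series ([0.99912] and backhaul modem): 0.99912 × 0.97970 = 0.97884
Parallel ([0.74517] and [0.97884]): 1 − (1 − 0.74517)(1 − 0.97884) = 0.995

0.995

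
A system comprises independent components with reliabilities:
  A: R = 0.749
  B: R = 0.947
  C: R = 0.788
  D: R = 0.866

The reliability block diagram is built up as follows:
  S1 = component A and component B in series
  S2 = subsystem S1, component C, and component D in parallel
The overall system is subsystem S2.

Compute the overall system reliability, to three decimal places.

0.992

Series (A and B): 0.74900 × 0.94700 = 0.70930
Parallel ([0.70930], C, and D): 1 − (1 − 0.70930)(1 − 0.78800)(1 − 0.86600) = 0.992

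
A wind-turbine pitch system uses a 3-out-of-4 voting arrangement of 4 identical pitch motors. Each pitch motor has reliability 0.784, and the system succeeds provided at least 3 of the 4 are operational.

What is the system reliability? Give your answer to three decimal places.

0.794

R = Σ_{i=3}^{4} C(4,i) p^i (1−p)^{4−i} with p = 0.784
C(4,3)·0.784^3·0.216^1 = 0.41635
C(4,4)·0.784^4·0.216^0 = 0.37780
Sum = 0.794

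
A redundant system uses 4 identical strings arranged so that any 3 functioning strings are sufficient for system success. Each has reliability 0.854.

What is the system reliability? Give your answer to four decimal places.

0.8956

R = Σ_{i=3}^{4} C(4,i) p^i (1−p)^{4−i} with p = 0.854
C(4,3)·0.854^3·0.146^1 = 0.363736
C(4,4)·0.854^4·0.146^0 = 0.531902
Sum = 0.8956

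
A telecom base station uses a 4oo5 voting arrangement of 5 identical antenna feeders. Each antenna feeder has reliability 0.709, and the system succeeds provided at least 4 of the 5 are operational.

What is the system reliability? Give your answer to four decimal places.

R = Σ_{i=4}^{5} C(5,i) p^i (1−p)^{5−i} with p = 0.709
C(5,4)·0.709^4·0.291^1 = 0.367661
C(5,5)·0.709^5·0.291^0 = 0.179156
Sum = 0.5468

0.5468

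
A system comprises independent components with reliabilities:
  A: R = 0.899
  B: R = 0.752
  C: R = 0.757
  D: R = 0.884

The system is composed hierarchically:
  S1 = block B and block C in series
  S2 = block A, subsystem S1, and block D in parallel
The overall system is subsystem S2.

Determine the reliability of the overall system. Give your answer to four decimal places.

0.9950

Series (B and C): 0.752000 × 0.757000 = 0.569264
Parallel (A, [0.569264], and D): 1 − (1 − 0.899000)(1 − 0.569264)(1 − 0.884000) = 0.9950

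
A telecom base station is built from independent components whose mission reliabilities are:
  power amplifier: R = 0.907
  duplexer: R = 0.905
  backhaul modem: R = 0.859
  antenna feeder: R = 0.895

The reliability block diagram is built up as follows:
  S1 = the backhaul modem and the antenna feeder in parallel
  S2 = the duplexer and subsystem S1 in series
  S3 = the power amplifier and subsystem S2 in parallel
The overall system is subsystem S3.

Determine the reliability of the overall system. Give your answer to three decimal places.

0.990

Parallel (backhaul modem and antenna feeder): 1 − (1 − 0.85900)(1 − 0.89500) = 0.98520
Series (duplexer and [0.98520]): 0.90500 × 0.98520 = 0.89161
Parallel (power amplifier and [0.89161]): 1 − (1 − 0.90700)(1 − 0.89161) = 0.990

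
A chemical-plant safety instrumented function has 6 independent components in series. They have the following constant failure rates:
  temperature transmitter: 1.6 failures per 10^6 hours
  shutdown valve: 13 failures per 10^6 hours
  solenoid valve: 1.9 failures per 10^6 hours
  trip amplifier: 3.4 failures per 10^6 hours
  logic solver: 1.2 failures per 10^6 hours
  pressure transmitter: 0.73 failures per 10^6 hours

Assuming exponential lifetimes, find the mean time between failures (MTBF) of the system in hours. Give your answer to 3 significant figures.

45800

Series of exponential components: λ_sys = Σ λ_i
λ_sys = 0.0000016 + 0.000013 + 0.0000019 + 0.0000034 + 0.0000012 + 0.00000073 = 2.1830e-05 /h
MTBF = 1 / λ_sys = 45800 h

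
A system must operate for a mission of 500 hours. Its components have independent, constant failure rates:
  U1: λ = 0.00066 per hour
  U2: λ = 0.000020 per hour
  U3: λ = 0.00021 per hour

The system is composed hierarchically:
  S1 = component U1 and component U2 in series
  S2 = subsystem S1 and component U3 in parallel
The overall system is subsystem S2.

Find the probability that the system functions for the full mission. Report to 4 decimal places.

R(U1) = exp(−0.00066 × 500) = 0.718924
R(U2) = exp(−0.000020 × 500) = 0.990050
R(U3) = exp(−0.00021 × 500) = 0.900325
Series (U1 and U2): 0.718924 × 0.990050 = 0.711771
Parallel ([0.711771] and U3): 1 − (1 − 0.711771)(1 − 0.900325) = 0.9713

0.9713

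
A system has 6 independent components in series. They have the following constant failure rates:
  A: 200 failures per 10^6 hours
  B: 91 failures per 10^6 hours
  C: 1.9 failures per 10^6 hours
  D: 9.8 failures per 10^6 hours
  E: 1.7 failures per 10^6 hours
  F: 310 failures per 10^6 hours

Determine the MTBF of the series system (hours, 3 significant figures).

Series of exponential components: λ_sys = Σ λ_i
λ_sys = 0.00020 + 0.000091 + 0.0000019 + 0.0000098 + 0.0000017 + 0.00031 = 6.1440e-04 /h
MTBF = 1 / λ_sys = 1630 h

1630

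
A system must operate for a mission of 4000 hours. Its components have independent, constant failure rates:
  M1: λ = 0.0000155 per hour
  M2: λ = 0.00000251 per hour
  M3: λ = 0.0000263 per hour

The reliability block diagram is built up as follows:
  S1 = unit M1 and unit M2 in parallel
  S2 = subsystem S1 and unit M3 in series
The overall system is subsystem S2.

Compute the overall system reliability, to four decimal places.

0.8996

R(M1) = exp(−0.0000155 × 4000) = 0.939883
R(M2) = exp(−0.00000251 × 4000) = 0.990010
R(M3) = exp(−0.0000263 × 4000) = 0.900144
Parallel (M1 and M2): 1 − (1 − 0.939883)(1 − 0.990010) = 0.999399
Series ([0.999399] and M3): 0.999399 × 0.900144 = 0.8996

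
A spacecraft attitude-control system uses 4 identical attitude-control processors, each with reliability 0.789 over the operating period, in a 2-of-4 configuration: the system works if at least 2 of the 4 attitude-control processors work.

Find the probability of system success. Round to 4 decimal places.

0.9684

R = Σ_{i=2}^{4} C(4,i) p^i (1−p)^{4−i} with p = 0.789
C(4,2)·0.789^2·0.211^2 = 0.166292
C(4,3)·0.789^3·0.211^1 = 0.414547
C(4,4)·0.789^4·0.211^0 = 0.387532
Sum = 0.9684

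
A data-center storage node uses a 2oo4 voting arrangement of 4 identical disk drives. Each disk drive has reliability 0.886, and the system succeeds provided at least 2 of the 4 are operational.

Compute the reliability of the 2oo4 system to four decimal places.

0.9946

R = Σ_{i=2}^{4} C(4,i) p^i (1−p)^{4−i} with p = 0.886
C(4,2)·0.886^2·0.114^2 = 0.061211
C(4,3)·0.886^3·0.114^1 = 0.317151
C(4,4)·0.886^4·0.114^0 = 0.616219
Sum = 0.9946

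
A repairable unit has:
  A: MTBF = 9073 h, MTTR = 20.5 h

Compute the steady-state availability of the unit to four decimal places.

0.9977

A(A) = MTBF/(MTBF+MTTR) = 9073/(9073+20.5) = 0.9977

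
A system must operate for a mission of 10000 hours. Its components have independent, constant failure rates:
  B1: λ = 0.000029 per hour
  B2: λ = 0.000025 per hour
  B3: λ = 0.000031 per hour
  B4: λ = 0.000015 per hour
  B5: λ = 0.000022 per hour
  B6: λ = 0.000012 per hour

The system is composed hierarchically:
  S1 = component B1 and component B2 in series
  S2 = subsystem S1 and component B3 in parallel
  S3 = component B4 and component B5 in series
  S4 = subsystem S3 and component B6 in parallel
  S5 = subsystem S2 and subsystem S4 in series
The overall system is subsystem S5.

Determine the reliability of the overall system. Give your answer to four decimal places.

R(B1) = exp(−0.000029 × 10000) = 0.748264
R(B2) = exp(−0.000025 × 10000) = 0.778801
R(B3) = exp(−0.000031 × 10000) = 0.733447
R(B4) = exp(−0.000015 × 10000) = 0.860708
R(B5) = exp(−0.000022 × 10000) = 0.802519
R(B6) = exp(−0.000012 × 10000) = 0.886920
Series (B1 and B2): 0.748264 × 0.778801 = 0.582749
Parallel ([0.582749] and B3): 1 − (1 − 0.582749)(1 − 0.733447) = 0.888780
Series (B4 and B5): 0.860708 × 0.802519 = 0.690735
Parallel ([0.690735] and B6): 1 − (1 − 0.690735)(1 − 0.886920) = 0.965028
Series ([0.888780] and [0.965028]): 0.888780 × 0.965028 = 0.8577

0.8577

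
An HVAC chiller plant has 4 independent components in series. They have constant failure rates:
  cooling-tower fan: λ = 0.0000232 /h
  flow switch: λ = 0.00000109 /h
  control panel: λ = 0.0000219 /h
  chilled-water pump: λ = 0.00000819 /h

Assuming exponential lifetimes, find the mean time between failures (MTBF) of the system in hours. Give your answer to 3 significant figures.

18400

Series of exponential components: λ_sys = Σ λ_i
λ_sys = 0.0000232 + 0.00000109 + 0.0000219 + 0.00000819 = 5.4380e-05 /h
MTBF = 1 / λ_sys = 18400 h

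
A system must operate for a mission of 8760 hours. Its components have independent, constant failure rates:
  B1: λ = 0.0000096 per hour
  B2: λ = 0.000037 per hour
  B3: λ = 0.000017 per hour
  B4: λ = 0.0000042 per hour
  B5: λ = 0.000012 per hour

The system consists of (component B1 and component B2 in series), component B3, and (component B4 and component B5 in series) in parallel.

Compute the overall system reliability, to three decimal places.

0.994

R(B1) = exp(−0.0000096 × 8760) = 0.91934
R(B2) = exp(−0.000037 × 8760) = 0.72316
R(B3) = exp(−0.000017 × 8760) = 0.86164
R(B4) = exp(−0.0000042 × 8760) = 0.96388
R(B5) = exp(−0.000012 × 8760) = 0.90022
Series (B1 and B2): 0.91934 × 0.72316 = 0.66483
Series (B4 and B5): 0.96388 × 0.90022 = 0.86770
Parallel ([0.66483], B3, and [0.86770]): 1 − (1 − 0.66483)(1 − 0.86164)(1 − 0.86770) = 0.994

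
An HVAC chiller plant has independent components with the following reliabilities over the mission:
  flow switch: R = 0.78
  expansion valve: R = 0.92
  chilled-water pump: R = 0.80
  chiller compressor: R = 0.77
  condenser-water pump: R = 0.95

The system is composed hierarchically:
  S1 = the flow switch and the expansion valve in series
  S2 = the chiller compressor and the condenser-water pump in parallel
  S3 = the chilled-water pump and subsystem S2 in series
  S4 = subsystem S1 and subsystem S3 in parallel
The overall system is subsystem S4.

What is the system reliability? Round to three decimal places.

Series (flow switch and expansion valve): 0.78000 × 0.92000 = 0.71760
Parallel (chiller compressor and condenser-water pump): 1 − (1 − 0.77000)(1 − 0.95000) = 0.98850
Series (chilled-water pump and [0.98850]): 0.80000 × 0.98850 = 0.79080
Parallel ([0.71760] and [0.79080]): 1 − (1 − 0.71760)(1 − 0.79080) = 0.941

0.941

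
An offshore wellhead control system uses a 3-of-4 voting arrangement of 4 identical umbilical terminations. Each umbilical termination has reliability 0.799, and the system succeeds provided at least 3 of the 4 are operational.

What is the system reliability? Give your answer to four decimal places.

R = Σ_{i=3}^{4} C(4,i) p^i (1−p)^{4−i} with p = 0.799
C(4,3)·0.799^3·0.201^1 = 0.410106
C(4,4)·0.799^4·0.201^0 = 0.407556
Sum = 0.8177

0.8177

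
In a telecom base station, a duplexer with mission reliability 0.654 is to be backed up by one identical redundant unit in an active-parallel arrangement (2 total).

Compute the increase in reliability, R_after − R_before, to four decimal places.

0.2263

R_before = 0.654
R_after = 1 − (1 − 0.654)^2 = 0.8803
ΔR = 0.8803 − 0.654 = 0.2263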